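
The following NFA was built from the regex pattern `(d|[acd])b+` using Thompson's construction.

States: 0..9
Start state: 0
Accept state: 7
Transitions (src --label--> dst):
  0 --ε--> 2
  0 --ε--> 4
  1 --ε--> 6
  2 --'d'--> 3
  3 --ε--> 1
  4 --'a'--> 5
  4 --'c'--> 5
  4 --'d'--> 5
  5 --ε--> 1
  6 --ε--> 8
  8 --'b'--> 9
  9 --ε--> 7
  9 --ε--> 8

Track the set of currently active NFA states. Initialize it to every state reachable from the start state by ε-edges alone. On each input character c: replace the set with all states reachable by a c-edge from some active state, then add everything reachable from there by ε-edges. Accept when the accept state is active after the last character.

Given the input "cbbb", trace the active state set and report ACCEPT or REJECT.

Answer: ACCEPT

Derivation:
S₀ = ε-closure({0}) = {0,2,4}
'c' @ 1: {1,5,6,8}
'b' @ 2: {7,8,9}  [accepting]
'b' @ 3: {7,8,9}  [accepting]
'b' @ 4: {7,8,9}  [accepting]
after full input: {7,8,9}  (accept=7 in)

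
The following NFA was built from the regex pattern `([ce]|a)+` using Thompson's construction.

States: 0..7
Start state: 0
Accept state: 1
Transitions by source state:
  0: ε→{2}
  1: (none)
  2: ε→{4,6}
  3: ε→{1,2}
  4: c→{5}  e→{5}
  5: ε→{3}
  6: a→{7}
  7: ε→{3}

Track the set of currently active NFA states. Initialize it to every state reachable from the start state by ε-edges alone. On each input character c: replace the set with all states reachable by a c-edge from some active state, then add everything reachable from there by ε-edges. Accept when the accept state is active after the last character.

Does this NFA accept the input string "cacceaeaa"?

Answer: ACCEPT

Derivation:
initial (ε-close {0}): {0,2,4,6}
'c' @ 1: {1,2,3,4,5,6}  ✓accept
'a' @ 2: {1,2,3,4,6,7}  ✓accept
'c' @ 3: {1,2,3,4,5,6}  ✓accept
'c' @ 4: {1,2,3,4,5,6}  ✓accept
'e' @ 5: {1,2,3,4,5,6}  ✓accept
'a' @ 6: {1,2,3,4,6,7}  ✓accept
'e' @ 7: {1,2,3,4,5,6}  ✓accept
'a' @ 8: {1,2,3,4,6,7}  ✓accept
'a' @ 9: {1,2,3,4,6,7}  ✓accept
end set {1,2,3,4,6,7} — state 1 in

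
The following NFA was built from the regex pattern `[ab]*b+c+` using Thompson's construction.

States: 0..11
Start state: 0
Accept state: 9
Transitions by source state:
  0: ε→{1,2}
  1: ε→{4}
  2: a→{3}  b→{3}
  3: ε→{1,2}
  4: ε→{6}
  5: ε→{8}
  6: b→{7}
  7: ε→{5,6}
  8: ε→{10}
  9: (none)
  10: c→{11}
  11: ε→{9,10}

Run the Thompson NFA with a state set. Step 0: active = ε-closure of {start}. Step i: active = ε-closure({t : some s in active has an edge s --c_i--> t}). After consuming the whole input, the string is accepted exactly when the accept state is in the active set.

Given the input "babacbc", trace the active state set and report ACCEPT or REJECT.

initial (ε-close {0}): {0,1,2,4,6}
'b' @ 1: {1,2,3,4,5,6,7,8,10}
'a' @ 2: {1,2,3,4,6}
'b' @ 3: {1,2,3,4,5,6,7,8,10}
'a' @ 4: {1,2,3,4,6}
'c' @ 5: {}  — state set empty
rest 'bc' ignored (set empty)
after full input: {}  (accept=9 not in)

Answer: REJECT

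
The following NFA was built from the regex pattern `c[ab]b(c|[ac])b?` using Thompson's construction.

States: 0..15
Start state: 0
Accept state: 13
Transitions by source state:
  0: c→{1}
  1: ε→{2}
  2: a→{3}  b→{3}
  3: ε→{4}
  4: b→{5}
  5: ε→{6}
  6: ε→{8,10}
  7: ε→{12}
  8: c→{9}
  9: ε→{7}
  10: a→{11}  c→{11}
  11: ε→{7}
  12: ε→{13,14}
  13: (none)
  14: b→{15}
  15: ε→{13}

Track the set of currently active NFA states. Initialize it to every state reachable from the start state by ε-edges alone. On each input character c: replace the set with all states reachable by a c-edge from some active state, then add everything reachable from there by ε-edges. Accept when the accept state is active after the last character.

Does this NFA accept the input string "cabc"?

Answer: ACCEPT

Steps:
S₀ = ε-closure({0}) = {0}
'c' @ 1: {1,2}
'a' @ 2: {3,4}
'b' @ 3: {5,6,8,10}
'c' @ 4: {7,9,11,12,13,14}  (accept∈set)
after full input: {7,9,11,12,13,14}  (accept=13 in)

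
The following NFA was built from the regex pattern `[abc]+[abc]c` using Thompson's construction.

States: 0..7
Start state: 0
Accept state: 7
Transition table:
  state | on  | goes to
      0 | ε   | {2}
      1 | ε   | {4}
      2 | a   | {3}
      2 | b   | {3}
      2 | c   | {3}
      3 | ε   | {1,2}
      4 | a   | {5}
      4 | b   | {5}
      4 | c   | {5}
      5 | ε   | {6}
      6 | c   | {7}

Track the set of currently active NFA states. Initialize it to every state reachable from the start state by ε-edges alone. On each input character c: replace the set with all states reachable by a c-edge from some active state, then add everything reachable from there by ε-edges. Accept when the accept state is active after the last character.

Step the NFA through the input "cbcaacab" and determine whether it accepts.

Answer: REJECT

Derivation:
start: ε-closure({0}) = {0,2}
'c' @ 1: {1,2,3,4}
'b' @ 2: {1,2,3,4,5,6}
'c' @ 3: {1,2,3,4,5,6,7}  ✓accept
'a' @ 4: {1,2,3,4,5,6}
'a' @ 5: {1,2,3,4,5,6}
'c' @ 6: {1,2,3,4,5,6,7}  ✓accept
'a' @ 7: {1,2,3,4,5,6}
'b' @ 8: {1,2,3,4,5,6}
final: {1,2,3,4,5,6}; accept 7 not in set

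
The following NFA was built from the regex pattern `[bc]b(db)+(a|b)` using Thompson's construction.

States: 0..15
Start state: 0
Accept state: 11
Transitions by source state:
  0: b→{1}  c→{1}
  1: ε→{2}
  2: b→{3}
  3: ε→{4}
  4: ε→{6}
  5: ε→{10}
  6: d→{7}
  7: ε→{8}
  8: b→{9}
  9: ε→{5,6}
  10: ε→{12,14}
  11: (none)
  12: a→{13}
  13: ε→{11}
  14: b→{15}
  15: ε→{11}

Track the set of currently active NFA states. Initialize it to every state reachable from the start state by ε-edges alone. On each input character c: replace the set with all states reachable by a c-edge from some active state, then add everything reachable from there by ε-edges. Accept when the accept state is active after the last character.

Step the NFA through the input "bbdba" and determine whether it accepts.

initial (ε-close {0}): {0}
'b' @ 1: {1,2}
'b' @ 2: {3,4,6}
'd' @ 3: {7,8}
'b' @ 4: {5,6,9,10,12,14}
'a' @ 5: {11,13}  [accepting]
after full input: {11,13}  (accept=11 in)

Answer: ACCEPT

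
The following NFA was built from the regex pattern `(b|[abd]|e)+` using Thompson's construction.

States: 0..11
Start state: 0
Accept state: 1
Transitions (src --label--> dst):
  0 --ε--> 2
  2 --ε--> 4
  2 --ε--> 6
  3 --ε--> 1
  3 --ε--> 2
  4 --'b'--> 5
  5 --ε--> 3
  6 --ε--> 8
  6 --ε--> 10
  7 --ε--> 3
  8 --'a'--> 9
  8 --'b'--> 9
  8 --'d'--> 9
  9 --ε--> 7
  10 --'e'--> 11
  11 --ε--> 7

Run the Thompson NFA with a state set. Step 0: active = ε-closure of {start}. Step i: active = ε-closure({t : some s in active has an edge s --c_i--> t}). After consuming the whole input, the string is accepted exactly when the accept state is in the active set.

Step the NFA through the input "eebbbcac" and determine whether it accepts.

Answer: REJECT

Steps:
start: ε-closure({0}) = {0,2,4,6,8,10}
'e' @ 1: {1,2,3,4,6,7,8,10,11}  ✓accept
'e' @ 2: {1,2,3,4,6,7,8,10,11}  ✓accept
'b' @ 3: {1,2,3,4,5,6,7,8,9,10}  ✓accept
'b' @ 4: {1,2,3,4,5,6,7,8,9,10}  ✓accept
'b' @ 5: {1,2,3,4,5,6,7,8,9,10}  ✓accept
'c' @ 6: {}  — no active states
rest 'ac' ignored (set empty)
final: {}; accept 1 not in set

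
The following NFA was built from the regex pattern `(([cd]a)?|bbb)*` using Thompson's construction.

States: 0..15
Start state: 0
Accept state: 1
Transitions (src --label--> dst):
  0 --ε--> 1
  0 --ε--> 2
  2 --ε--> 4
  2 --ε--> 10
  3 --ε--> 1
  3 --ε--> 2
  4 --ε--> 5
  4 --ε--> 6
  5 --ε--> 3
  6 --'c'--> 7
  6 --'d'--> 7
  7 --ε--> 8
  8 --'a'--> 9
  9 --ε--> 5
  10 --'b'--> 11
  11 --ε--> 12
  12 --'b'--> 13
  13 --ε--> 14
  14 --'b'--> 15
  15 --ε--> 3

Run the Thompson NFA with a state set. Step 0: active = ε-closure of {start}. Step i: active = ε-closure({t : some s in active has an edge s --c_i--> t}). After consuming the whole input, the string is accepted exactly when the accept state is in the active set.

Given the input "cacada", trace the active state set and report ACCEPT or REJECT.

S₀ = ε-closure({0}) = {0,1,2,3,4,5,6,10}
'c' @ 1: {7,8}
'a' @ 2: {1,2,3,4,5,6,9,10}  [accepting]
'c' @ 3: {7,8}
'a' @ 4: {1,2,3,4,5,6,9,10}  [accepting]
'd' @ 5: {7,8}
'a' @ 6: {1,2,3,4,5,6,9,10}  [accepting]
final: {1,2,3,4,5,6,9,10}; accept 1 in set

Answer: ACCEPT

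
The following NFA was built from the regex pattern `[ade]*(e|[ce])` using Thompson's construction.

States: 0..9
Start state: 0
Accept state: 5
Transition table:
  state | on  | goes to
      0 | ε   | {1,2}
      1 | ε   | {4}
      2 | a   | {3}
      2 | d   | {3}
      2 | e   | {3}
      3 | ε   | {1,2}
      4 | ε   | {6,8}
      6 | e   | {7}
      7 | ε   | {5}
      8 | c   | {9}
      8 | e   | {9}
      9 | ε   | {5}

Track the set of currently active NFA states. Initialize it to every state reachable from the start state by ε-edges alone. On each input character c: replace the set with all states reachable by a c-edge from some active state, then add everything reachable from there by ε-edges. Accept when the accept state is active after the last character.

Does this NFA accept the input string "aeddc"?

Answer: ACCEPT

Steps:
initial (ε-close {0}): {0,1,2,4,6,8}
'a' @ 1: {1,2,3,4,6,8}
'e' @ 2: {1,2,3,4,5,6,7,8,9}  (accept∈set)
'd' @ 3: {1,2,3,4,6,8}
'd' @ 4: {1,2,3,4,6,8}
'c' @ 5: {5,9}  (accept∈set)
final: {5,9}; accept 5 in set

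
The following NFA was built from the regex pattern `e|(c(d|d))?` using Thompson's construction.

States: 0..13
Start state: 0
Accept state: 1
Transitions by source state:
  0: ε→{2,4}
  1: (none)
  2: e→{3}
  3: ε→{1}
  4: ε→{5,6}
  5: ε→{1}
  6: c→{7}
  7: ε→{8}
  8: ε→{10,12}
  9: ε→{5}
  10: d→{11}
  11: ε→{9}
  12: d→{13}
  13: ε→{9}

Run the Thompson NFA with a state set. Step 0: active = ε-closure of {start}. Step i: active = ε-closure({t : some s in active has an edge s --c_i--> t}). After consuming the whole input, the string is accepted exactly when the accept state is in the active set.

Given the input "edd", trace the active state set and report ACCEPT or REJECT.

Answer: REJECT

Trace:
initial (ε-close {0}): {0,1,2,4,5,6}
'e' @ 1: {1,3}  [accepting]
'd' @ 2: {}  — dead — no transitions
rest 'd' ignored (set empty)
after full input: {}  (accept=1 not in)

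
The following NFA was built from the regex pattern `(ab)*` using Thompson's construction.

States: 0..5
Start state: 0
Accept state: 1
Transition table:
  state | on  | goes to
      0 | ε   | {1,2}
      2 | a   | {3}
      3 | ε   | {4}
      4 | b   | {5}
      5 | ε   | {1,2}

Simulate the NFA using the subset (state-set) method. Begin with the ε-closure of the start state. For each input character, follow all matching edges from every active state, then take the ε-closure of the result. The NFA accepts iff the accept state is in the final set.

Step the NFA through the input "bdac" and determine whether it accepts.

Answer: REJECT

Steps:
S₀ = ε-closure({0}) = {0,1,2}
'b' @ 1: {}  — state set empty
rest 'dac' ignored (set empty)
final: {}; accept 1 not in set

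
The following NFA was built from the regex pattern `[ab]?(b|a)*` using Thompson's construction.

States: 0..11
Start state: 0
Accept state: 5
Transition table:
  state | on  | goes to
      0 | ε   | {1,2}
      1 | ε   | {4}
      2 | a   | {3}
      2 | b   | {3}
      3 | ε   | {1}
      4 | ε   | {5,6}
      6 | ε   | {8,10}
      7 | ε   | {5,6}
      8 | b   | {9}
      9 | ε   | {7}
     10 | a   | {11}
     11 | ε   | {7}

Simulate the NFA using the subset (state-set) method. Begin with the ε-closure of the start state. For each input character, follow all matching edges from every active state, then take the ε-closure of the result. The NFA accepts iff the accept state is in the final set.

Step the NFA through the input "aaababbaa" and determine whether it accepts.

Answer: ACCEPT

Trace:
start: ε-closure({0}) = {0,1,2,4,5,6,8,10}
'a' @ 1: {1,3,4,5,6,7,8,10,11}  [accepting]
'a' @ 2: {5,6,7,8,10,11}  [accepting]
'a' @ 3: {5,6,7,8,10,11}  [accepting]
'b' @ 4: {5,6,7,8,9,10}  [accepting]
'a' @ 5: {5,6,7,8,10,11}  [accepting]
'b' @ 6: {5,6,7,8,9,10}  [accepting]
'b' @ 7: {5,6,7,8,9,10}  [accepting]
'a' @ 8: {5,6,7,8,10,11}  [accepting]
'a' @ 9: {5,6,7,8,10,11}  [accepting]
final: {5,6,7,8,10,11}; accept 5 in set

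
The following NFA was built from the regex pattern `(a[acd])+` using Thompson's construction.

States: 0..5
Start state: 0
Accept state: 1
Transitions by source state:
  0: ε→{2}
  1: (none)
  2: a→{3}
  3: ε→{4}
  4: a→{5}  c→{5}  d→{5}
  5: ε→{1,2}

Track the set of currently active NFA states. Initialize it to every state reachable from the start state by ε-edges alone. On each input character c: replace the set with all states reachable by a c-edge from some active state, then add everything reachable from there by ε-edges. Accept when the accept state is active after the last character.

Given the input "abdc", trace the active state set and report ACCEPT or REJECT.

initial (ε-close {0}): {0,2}
'a' @ 1: {3,4}
'b' @ 2: {}  — no active states
rest 'dc' ignored (set empty)
after full input: {}  (accept=1 not in)

Answer: REJECT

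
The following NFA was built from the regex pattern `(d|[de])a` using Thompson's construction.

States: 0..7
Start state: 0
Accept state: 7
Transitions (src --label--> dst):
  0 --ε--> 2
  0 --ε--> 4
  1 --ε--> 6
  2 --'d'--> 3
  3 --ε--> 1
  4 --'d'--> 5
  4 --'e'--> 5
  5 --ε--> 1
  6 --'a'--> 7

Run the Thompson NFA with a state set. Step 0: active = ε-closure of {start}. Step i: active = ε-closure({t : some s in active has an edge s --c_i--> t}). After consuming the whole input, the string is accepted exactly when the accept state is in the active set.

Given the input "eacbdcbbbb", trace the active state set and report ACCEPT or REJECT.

start: ε-closure({0}) = {0,2,4}
'e' @ 1: {1,5,6}
'a' @ 2: {7}  (accept∈set)
'c' @ 3: {}  — no active states
rest 'bdcbbbb' ignored (set empty)
after full input: {}  (accept=7 not in)

Answer: REJECT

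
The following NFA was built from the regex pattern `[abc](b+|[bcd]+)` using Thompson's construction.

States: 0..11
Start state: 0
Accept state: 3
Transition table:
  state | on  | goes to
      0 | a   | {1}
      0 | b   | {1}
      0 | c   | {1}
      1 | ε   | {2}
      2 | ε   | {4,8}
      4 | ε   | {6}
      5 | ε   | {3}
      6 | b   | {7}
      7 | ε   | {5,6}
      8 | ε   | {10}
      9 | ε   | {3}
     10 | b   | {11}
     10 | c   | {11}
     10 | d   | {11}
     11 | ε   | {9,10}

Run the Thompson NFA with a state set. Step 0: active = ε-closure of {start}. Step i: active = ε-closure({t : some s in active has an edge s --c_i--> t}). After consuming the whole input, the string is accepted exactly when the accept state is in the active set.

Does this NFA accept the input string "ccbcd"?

initial (ε-close {0}): {0}
'c' @ 1: {1,2,4,6,8,10}
'c' @ 2: {3,9,10,11}  (accept∈set)
'b' @ 3: {3,9,10,11}  (accept∈set)
'c' @ 4: {3,9,10,11}  (accept∈set)
'd' @ 5: {3,9,10,11}  (accept∈set)
end set {3,9,10,11} — state 3 in

Answer: ACCEPT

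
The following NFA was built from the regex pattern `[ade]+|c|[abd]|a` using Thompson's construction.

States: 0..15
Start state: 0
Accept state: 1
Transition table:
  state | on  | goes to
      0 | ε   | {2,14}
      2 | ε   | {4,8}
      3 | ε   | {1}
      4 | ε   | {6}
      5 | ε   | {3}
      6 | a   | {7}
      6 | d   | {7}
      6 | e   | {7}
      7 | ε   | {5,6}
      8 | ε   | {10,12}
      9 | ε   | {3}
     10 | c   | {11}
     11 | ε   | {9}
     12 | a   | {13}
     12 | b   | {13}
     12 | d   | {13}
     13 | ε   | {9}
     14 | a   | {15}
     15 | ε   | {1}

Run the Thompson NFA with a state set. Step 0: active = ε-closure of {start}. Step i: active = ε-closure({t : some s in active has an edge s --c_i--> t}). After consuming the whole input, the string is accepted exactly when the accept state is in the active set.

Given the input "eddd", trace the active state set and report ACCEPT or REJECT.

S₀ = ε-closure({0}) = {0,2,4,6,8,10,12,14}
'e' @ 1: {1,3,5,6,7}  ✓accept
'd' @ 2: {1,3,5,6,7}  ✓accept
'd' @ 3: {1,3,5,6,7}  ✓accept
'd' @ 4: {1,3,5,6,7}  ✓accept
after full input: {1,3,5,6,7}  (accept=1 in)

Answer: ACCEPT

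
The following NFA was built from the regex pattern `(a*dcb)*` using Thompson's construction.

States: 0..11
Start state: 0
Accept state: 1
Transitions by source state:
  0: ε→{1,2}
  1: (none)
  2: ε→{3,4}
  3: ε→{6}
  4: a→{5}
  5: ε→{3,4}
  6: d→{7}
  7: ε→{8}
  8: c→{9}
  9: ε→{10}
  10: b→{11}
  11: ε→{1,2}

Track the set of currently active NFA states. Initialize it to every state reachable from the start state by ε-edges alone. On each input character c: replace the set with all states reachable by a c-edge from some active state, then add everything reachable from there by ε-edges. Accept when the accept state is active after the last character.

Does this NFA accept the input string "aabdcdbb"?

Answer: REJECT

Derivation:
S₀ = ε-closure({0}) = {0,1,2,3,4,6}
'a' @ 1: {3,4,5,6}
'a' @ 2: {3,4,5,6}
'b' @ 3: {}  — no active states
rest 'dcdbb' ignored (set empty)
after full input: {}  (accept=1 not in)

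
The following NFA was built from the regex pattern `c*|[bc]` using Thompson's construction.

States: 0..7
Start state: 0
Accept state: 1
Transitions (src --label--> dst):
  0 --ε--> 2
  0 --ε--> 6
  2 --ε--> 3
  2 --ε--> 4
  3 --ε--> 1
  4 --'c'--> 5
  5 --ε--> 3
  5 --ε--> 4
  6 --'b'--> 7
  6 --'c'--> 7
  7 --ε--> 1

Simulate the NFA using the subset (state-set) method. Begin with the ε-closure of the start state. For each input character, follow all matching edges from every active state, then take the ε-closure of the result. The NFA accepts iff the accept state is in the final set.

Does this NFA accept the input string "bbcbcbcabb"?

S₀ = ε-closure({0}) = {0,1,2,3,4,6}
'b' @ 1: {1,7}  [accepting]
'b' @ 2: {}  — state set empty
rest 'cbcbcabb' ignored (set empty)
end set {} — state 1 not in

Answer: REJECT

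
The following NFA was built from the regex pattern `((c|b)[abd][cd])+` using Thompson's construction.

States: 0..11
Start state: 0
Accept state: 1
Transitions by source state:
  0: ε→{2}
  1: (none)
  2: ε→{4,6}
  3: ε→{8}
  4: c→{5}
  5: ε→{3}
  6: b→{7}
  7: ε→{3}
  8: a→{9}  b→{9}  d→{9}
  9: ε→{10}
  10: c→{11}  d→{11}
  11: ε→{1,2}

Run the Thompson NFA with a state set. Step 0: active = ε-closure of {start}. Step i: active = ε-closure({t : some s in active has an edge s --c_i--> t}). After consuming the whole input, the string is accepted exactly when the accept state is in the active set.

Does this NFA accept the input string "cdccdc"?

Answer: ACCEPT

Derivation:
S₀ = ε-closure({0}) = {0,2,4,6}
'c' @ 1: {3,5,8}
'd' @ 2: {9,10}
'c' @ 3: {1,2,4,6,11}  [accepting]
'c' @ 4: {3,5,8}
'd' @ 5: {9,10}
'c' @ 6: {1,2,4,6,11}  [accepting]
end set {1,2,4,6,11} — state 1 in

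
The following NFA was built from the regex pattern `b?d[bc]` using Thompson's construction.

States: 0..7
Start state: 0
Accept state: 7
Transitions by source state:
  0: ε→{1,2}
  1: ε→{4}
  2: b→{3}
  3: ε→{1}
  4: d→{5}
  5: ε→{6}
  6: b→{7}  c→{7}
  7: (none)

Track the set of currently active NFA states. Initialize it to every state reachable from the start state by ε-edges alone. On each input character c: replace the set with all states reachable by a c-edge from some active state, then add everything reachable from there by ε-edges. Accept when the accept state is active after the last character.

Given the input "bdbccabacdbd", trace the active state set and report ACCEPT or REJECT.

Answer: REJECT

Steps:
initial (ε-close {0}): {0,1,2,4}
'b' @ 1: {1,3,4}
'd' @ 2: {5,6}
'b' @ 3: {7}  (accept∈set)
'c' @ 4: {}  — state set empty
rest 'cabacdbd' ignored (set empty)
end set {} — state 7 not in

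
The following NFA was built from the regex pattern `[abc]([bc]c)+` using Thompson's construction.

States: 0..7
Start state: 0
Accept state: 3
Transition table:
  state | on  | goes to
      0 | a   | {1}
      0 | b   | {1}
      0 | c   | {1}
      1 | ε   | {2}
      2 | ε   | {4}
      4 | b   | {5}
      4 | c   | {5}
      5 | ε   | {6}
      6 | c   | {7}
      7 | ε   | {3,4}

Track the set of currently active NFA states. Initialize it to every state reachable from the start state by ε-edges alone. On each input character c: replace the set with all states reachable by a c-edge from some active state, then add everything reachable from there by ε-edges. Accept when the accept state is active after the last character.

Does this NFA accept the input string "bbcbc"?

Answer: ACCEPT

Trace:
S₀ = ε-closure({0}) = {0}
'b' @ 1: {1,2,4}
'b' @ 2: {5,6}
'c' @ 3: {3,4,7}  [accepting]
'b' @ 4: {5,6}
'c' @ 5: {3,4,7}  [accepting]
final: {3,4,7}; accept 3 in set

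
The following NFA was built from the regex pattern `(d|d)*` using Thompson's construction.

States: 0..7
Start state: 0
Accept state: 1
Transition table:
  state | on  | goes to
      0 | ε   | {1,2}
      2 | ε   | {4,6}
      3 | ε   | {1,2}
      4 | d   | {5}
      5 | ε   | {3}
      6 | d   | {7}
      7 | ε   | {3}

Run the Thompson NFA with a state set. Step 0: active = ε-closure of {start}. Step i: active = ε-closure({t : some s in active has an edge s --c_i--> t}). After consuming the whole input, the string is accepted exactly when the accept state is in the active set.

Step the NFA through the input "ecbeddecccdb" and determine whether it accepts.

start: ε-closure({0}) = {0,1,2,4,6}
'e' @ 1: {}  — dead — no transitions
rest 'cbeddecccdb' ignored (set empty)
end set {} — state 1 not in

Answer: REJECT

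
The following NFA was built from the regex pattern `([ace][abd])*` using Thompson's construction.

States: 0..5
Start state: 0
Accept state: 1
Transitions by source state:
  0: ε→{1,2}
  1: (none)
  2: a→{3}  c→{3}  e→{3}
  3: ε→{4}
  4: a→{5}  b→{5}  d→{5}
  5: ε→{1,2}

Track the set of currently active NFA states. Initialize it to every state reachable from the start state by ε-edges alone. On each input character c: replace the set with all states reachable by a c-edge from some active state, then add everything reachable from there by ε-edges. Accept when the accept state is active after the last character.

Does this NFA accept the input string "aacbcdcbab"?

S₀ = ε-closure({0}) = {0,1,2}
'a' @ 1: {3,4}
'a' @ 2: {1,2,5}  [accepting]
'c' @ 3: {3,4}
'b' @ 4: {1,2,5}  [accepting]
'c' @ 5: {3,4}
'd' @ 6: {1,2,5}  [accepting]
'c' @ 7: {3,4}
'b' @ 8: {1,2,5}  [accepting]
'a' @ 9: {3,4}
'b' @ 10: {1,2,5}  [accepting]
after full input: {1,2,5}  (accept=1 in)

Answer: ACCEPT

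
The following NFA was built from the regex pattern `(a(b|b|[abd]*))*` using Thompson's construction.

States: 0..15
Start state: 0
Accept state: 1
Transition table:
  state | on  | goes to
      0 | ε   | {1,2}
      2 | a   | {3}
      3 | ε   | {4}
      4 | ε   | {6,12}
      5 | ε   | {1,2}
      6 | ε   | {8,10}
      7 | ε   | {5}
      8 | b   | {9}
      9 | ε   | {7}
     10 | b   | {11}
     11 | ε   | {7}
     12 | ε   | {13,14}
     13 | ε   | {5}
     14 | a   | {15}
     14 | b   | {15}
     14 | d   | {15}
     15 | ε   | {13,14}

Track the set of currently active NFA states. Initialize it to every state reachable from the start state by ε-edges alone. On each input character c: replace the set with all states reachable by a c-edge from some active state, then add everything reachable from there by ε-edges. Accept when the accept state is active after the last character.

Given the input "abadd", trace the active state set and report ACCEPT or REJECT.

Answer: ACCEPT

Steps:
initial (ε-close {0}): {0,1,2}
'a' @ 1: {1,2,3,4,5,6,8,10,12,13,14}  [accepting]
'b' @ 2: {1,2,5,7,9,11,13,14,15}  [accepting]
'a' @ 3: {1,2,3,4,5,6,8,10,12,13,14,15}  [accepting]
'd' @ 4: {1,2,5,13,14,15}  [accepting]
'd' @ 5: {1,2,5,13,14,15}  [accepting]
final: {1,2,5,13,14,15}; accept 1 in set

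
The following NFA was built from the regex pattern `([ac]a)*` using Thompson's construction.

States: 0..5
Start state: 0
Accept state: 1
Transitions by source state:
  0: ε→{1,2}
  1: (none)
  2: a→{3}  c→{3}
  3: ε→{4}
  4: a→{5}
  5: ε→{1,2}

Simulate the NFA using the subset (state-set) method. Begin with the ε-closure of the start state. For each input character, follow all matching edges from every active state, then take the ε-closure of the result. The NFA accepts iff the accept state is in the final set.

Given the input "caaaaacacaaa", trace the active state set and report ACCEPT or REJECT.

Answer: ACCEPT

Derivation:
initial (ε-close {0}): {0,1,2}
'c' @ 1: {3,4}
'a' @ 2: {1,2,5}  (accept∈set)
'a' @ 3: {3,4}
'a' @ 4: {1,2,5}  (accept∈set)
'a' @ 5: {3,4}
'a' @ 6: {1,2,5}  (accept∈set)
'c' @ 7: {3,4}
'a' @ 8: {1,2,5}  (accept∈set)
'c' @ 9: {3,4}
'a' @ 10: {1,2,5}  (accept∈set)
'a' @ 11: {3,4}
'a' @ 12: {1,2,5}  (accept∈set)
end set {1,2,5} — state 1 in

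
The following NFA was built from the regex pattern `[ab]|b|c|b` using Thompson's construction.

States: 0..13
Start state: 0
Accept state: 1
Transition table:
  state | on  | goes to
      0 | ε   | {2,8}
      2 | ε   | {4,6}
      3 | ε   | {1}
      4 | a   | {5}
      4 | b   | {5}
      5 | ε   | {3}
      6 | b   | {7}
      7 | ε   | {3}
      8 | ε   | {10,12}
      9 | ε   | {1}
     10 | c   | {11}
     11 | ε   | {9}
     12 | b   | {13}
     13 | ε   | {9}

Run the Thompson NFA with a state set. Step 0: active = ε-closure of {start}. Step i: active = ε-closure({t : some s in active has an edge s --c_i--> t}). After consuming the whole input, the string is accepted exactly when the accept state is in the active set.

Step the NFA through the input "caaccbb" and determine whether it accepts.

Answer: REJECT

Trace:
initial (ε-close {0}): {0,2,4,6,8,10,12}
'c' @ 1: {1,9,11}  ✓accept
'a' @ 2: {}  — dead — no transitions
rest 'accbb' ignored (set empty)
final: {}; accept 1 not in set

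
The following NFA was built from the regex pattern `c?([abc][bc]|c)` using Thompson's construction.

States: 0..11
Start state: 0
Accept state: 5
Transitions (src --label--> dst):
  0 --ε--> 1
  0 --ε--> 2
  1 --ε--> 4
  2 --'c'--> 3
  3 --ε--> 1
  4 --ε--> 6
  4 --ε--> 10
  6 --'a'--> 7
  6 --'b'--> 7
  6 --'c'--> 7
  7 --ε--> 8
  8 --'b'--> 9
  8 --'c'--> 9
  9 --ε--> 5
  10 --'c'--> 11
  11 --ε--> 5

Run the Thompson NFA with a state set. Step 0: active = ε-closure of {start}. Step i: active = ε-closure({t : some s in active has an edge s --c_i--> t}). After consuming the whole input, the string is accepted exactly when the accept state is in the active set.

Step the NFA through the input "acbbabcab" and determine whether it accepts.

Answer: REJECT

Steps:
S₀ = ε-closure({0}) = {0,1,2,4,6,10}
'a' @ 1: {7,8}
'c' @ 2: {5,9}  (accept∈set)
'b' @ 3: {}  — no active states
rest 'babcab' ignored (set empty)
end set {} — state 5 not in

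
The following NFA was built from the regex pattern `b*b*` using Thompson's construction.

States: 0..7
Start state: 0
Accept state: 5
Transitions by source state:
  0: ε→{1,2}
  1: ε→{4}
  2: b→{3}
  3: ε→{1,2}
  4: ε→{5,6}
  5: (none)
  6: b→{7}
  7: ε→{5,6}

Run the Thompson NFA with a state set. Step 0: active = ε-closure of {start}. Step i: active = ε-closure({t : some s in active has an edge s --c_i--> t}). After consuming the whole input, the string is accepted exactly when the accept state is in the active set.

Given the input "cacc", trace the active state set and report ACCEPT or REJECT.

Answer: REJECT

Trace:
initial (ε-close {0}): {0,1,2,4,5,6}
'c' @ 1: {}  — dead — no transitions
rest 'acc' ignored (set empty)
final: {}; accept 5 not in set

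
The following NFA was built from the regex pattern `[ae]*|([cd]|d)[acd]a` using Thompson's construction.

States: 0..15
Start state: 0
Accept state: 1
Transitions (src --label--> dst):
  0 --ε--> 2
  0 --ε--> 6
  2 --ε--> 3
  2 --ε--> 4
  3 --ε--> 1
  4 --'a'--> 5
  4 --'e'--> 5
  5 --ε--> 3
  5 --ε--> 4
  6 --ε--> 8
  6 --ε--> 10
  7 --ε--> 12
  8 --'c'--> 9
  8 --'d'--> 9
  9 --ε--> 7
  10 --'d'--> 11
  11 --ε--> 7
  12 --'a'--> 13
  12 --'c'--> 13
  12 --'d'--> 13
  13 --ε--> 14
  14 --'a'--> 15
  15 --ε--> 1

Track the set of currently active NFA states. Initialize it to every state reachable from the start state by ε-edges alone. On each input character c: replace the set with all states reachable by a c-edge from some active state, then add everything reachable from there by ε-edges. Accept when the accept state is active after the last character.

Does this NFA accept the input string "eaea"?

Answer: ACCEPT

Steps:
start: ε-closure({0}) = {0,1,2,3,4,6,8,10}
'e' @ 1: {1,3,4,5}  [accepting]
'a' @ 2: {1,3,4,5}  [accepting]
'e' @ 3: {1,3,4,5}  [accepting]
'a' @ 4: {1,3,4,5}  [accepting]
end set {1,3,4,5} — state 1 in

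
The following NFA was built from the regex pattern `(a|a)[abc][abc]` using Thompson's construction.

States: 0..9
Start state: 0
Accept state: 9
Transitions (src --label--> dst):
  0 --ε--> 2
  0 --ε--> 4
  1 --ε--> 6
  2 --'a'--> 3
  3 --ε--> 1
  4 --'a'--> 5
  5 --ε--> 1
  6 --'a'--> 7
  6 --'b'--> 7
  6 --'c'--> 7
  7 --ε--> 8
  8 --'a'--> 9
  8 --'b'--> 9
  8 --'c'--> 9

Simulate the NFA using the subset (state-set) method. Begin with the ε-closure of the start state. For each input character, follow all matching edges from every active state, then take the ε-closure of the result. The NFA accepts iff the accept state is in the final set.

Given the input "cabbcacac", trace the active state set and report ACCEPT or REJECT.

Answer: REJECT

Derivation:
initial (ε-close {0}): {0,2,4}
'c' @ 1: {}  — dead — no transitions
rest 'abbcacac' ignored (set empty)
after full input: {}  (accept=9 not in)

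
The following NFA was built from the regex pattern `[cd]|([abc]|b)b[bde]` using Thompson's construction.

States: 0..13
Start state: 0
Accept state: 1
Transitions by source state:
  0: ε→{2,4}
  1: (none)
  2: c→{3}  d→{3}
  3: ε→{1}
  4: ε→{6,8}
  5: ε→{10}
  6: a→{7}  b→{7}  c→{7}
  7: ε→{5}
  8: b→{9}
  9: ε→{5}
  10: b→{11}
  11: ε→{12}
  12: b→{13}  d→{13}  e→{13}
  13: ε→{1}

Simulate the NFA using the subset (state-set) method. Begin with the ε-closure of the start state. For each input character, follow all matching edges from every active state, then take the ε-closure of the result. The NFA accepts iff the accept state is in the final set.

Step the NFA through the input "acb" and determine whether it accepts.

Answer: REJECT

Derivation:
initial (ε-close {0}): {0,2,4,6,8}
'a' @ 1: {5,7,10}
'c' @ 2: {}  — dead — no transitions
rest 'b' ignored (set empty)
end set {} — state 1 not in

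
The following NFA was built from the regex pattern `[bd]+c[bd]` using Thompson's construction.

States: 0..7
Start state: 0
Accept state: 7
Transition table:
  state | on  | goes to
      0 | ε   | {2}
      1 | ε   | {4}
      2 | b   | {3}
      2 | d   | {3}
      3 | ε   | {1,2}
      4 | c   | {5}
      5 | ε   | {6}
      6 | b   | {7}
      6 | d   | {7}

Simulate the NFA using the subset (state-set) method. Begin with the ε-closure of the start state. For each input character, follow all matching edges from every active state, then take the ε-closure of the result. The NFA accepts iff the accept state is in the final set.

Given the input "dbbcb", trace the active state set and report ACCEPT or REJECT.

start: ε-closure({0}) = {0,2}
'd' @ 1: {1,2,3,4}
'b' @ 2: {1,2,3,4}
'b' @ 3: {1,2,3,4}
'c' @ 4: {5,6}
'b' @ 5: {7}  [accepting]
end set {7} — state 7 in

Answer: ACCEPT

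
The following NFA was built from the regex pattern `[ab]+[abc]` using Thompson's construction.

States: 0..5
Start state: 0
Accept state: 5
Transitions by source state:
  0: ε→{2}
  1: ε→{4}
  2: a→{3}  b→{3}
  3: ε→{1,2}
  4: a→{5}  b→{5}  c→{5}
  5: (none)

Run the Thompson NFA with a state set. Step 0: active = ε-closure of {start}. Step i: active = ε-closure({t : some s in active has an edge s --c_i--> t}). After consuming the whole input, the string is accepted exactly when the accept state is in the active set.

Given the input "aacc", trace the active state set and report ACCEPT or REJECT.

initial (ε-close {0}): {0,2}
'a' @ 1: {1,2,3,4}
'a' @ 2: {1,2,3,4,5}  ✓accept
'c' @ 3: {5}  ✓accept
'c' @ 4: {}  — no active states
final: {}; accept 5 not in set

Answer: REJECT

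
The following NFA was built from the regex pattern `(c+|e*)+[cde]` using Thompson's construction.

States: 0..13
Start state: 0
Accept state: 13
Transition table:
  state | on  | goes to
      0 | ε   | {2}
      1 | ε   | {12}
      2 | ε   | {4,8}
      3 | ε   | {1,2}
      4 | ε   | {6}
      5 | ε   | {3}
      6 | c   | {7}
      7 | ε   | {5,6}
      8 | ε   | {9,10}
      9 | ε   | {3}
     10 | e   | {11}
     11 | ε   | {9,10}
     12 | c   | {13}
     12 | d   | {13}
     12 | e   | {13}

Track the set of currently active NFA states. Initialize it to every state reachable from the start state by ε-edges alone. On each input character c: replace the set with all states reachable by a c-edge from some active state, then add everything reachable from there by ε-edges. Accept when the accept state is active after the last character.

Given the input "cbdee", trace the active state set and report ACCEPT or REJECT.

S₀ = ε-closure({0}) = {0,1,2,3,4,6,8,9,10,12}
'c' @ 1: {1,2,3,4,5,6,7,8,9,10,12,13}  ✓accept
'b' @ 2: {}  — no active states
rest 'dee' ignored (set empty)
after full input: {}  (accept=13 not in)

Answer: REJECT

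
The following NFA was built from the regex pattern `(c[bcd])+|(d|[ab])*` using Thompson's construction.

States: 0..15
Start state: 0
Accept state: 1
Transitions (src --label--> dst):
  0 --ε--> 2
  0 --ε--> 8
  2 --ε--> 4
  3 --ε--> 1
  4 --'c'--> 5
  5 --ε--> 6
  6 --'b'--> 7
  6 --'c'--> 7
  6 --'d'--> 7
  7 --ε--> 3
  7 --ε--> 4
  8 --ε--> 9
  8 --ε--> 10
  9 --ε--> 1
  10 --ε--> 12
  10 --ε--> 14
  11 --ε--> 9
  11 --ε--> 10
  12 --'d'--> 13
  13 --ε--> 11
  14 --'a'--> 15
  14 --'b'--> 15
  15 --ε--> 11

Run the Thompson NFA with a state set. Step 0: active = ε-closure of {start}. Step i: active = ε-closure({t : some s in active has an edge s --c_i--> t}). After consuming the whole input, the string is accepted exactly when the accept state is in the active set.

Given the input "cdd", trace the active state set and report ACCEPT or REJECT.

initial (ε-close {0}): {0,1,2,4,8,9,10,12,14}
'c' @ 1: {5,6}
'd' @ 2: {1,3,4,7}  (accept∈set)
'd' @ 3: {}  — no active states
after full input: {}  (accept=1 not in)

Answer: REJECT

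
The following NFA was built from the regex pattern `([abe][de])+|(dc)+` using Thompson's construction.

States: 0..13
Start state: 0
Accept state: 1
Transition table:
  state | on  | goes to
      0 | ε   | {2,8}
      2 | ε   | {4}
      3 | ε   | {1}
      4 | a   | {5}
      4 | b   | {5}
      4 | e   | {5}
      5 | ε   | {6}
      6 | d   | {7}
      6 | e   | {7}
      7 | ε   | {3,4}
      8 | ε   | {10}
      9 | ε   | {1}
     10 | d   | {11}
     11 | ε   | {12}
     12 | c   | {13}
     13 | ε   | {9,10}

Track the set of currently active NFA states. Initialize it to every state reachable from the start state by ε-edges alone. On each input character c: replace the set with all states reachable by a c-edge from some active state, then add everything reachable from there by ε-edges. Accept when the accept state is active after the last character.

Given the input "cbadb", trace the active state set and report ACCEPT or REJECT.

Answer: REJECT

Derivation:
initial (ε-close {0}): {0,2,4,8,10}
'c' @ 1: {}  — dead — no transitions
rest 'badb' ignored (set empty)
end set {} — state 1 not in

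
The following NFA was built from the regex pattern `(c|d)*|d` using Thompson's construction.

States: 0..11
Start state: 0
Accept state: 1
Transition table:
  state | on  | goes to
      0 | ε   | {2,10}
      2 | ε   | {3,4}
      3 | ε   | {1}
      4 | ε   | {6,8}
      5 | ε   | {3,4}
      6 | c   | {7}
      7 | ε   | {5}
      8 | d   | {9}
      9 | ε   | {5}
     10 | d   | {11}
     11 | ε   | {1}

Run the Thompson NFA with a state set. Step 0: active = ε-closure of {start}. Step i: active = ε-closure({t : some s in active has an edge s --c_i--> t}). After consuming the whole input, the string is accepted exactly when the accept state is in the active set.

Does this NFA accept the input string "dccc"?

S₀ = ε-closure({0}) = {0,1,2,3,4,6,8,10}
'd' @ 1: {1,3,4,5,6,8,9,11}  [accepting]
'c' @ 2: {1,3,4,5,6,7,8}  [accepting]
'c' @ 3: {1,3,4,5,6,7,8}  [accepting]
'c' @ 4: {1,3,4,5,6,7,8}  [accepting]
end set {1,3,4,5,6,7,8} — state 1 in

Answer: ACCEPT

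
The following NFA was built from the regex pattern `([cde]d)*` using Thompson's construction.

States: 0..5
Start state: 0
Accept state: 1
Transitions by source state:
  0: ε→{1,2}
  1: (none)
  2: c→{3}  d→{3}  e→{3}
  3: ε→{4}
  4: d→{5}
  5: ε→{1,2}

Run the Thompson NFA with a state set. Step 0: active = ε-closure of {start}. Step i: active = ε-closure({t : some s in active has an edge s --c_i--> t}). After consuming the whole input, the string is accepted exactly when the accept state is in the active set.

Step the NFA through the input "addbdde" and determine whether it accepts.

Answer: REJECT

Steps:
S₀ = ε-closure({0}) = {0,1,2}
'a' @ 1: {}  — dead — no transitions
rest 'ddbdde' ignored (set empty)
end set {} — state 1 not in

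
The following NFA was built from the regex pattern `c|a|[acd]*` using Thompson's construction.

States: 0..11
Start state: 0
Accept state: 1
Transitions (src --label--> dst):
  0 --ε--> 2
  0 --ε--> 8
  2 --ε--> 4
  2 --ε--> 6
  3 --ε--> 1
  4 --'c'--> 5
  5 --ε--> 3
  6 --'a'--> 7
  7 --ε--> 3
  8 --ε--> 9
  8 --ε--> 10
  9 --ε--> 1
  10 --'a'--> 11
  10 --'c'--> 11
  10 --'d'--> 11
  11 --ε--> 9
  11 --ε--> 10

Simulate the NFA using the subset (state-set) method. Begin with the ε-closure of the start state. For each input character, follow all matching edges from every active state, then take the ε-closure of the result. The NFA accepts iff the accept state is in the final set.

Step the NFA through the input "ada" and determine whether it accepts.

Answer: ACCEPT

Derivation:
S₀ = ε-closure({0}) = {0,1,2,4,6,8,9,10}
'a' @ 1: {1,3,7,9,10,11}  [accepting]
'd' @ 2: {1,9,10,11}  [accepting]
'a' @ 3: {1,9,10,11}  [accepting]
after full input: {1,9,10,11}  (accept=1 in)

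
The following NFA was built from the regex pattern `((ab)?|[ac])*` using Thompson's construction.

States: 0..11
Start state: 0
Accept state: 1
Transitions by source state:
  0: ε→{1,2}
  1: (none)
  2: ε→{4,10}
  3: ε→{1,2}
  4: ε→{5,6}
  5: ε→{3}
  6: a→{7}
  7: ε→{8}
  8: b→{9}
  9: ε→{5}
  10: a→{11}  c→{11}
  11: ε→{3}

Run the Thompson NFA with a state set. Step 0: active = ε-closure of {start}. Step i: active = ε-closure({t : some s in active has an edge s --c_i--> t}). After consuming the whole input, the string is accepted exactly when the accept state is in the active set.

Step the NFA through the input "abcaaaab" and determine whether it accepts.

Answer: ACCEPT

Derivation:
start: ε-closure({0}) = {0,1,2,3,4,5,6,10}
'a' @ 1: {1,2,3,4,5,6,7,8,10,11}  [accepting]
'b' @ 2: {1,2,3,4,5,6,9,10}  [accepting]
'c' @ 3: {1,2,3,4,5,6,10,11}  [accepting]
'a' @ 4: {1,2,3,4,5,6,7,8,10,11}  [accepting]
'a' @ 5: {1,2,3,4,5,6,7,8,10,11}  [accepting]
'a' @ 6: {1,2,3,4,5,6,7,8,10,11}  [accepting]
'a' @ 7: {1,2,3,4,5,6,7,8,10,11}  [accepting]
'b' @ 8: {1,2,3,4,5,6,9,10}  [accepting]
after full input: {1,2,3,4,5,6,9,10}  (accept=1 in)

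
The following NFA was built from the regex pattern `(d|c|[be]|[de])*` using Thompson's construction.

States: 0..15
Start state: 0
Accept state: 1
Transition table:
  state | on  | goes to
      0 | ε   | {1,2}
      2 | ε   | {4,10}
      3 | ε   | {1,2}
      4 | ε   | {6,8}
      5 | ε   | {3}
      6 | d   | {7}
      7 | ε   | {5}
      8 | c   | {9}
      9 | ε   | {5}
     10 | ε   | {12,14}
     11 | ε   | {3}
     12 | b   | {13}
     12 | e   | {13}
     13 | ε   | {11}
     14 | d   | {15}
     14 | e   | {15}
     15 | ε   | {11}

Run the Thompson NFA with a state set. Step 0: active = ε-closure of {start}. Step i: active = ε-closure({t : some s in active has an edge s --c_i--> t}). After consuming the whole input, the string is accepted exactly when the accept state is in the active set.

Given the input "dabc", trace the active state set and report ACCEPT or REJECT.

Answer: REJECT

Steps:
start: ε-closure({0}) = {0,1,2,4,6,8,10,12,14}
'd' @ 1: {1,2,3,4,5,6,7,8,10,11,12,14,15}  ✓accept
'a' @ 2: {}  — no active states
rest 'bc' ignored (set empty)
end set {} — state 1 not in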